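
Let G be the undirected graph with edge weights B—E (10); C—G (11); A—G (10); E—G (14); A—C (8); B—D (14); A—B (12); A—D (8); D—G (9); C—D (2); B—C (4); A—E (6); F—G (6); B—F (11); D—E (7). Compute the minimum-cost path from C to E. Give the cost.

9

Comparing a few candidate routes:
C -> B -> E: 4 + 10 = 14
C -> A -> E: 8 + 6 = 14
C -> D -> A -> E: 2 + 8 + 6 = 16
C -> D -> E: 2 + 7 = 9
The minimum is 9.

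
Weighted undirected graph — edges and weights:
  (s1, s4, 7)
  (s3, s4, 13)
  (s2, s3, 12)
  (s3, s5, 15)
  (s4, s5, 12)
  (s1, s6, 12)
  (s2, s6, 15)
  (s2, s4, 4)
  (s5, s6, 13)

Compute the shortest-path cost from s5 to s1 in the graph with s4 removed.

25

Paths from s5 to s1 avoiding s4:
s5 -> s3 -> s2 -> s6 -> s1: 15 + 12 + 15 + 12 = 54
s5 -> s6 -> s1: 13 + 12 = 25
Shortest: 25.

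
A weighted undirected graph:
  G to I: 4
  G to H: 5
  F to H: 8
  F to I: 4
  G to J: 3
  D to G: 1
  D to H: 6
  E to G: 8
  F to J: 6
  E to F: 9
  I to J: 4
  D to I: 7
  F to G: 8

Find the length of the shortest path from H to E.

13

Checking several routes:
H→G→F→E: 5 + 8 + 9 = 22
H→G→I→F→E: 5 + 4 + 4 + 9 = 22
H→F→E: 8 + 9 = 17
H→D→G→E: 6 + 1 + 8 = 15
H→G→E: 5 + 8 = 13
The minimum is 13.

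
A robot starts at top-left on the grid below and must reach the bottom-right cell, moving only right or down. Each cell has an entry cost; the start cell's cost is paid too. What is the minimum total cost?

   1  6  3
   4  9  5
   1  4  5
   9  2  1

13

Path [0,0] -> [1,0] -> [2,0] -> [2,1] -> [3,1] -> [3,2]: 1 + 4 + 1 + 4 + 2 + 1 = 13.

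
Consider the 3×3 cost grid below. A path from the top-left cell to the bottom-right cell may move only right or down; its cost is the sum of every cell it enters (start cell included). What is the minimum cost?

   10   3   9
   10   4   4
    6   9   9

One optimal route is [0,0]→[0,1]→[1,1]→[1,2]→[2,2].
Its cost is 10 + 3 + 4 + 4 + 9 = 30.
(Top row then right column would cost 35.)

30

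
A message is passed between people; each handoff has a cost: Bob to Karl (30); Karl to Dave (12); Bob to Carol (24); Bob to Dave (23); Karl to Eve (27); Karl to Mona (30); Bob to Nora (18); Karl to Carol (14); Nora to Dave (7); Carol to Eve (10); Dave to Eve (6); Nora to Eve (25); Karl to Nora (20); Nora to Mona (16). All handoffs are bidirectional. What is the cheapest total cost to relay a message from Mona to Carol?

39

Some routes from Mona to Carol:
Mona -> Nora -> Eve -> Carol: 16 + 25 + 10 = 51
Mona -> Karl -> Dave -> Eve -> Carol: 30 + 12 + 6 + 10 = 58
Mona -> Karl -> Carol: 30 + 14 = 44
Mona -> Nora -> Dave -> Karl -> Carol: 16 + 7 + 12 + 14 = 49
Mona -> Nora -> Dave -> Eve -> Carol: 16 + 7 + 6 + 10 = 39
Mona -> Nora -> Karl -> Carol: 16 + 20 + 14 = 50
The minimum is 39.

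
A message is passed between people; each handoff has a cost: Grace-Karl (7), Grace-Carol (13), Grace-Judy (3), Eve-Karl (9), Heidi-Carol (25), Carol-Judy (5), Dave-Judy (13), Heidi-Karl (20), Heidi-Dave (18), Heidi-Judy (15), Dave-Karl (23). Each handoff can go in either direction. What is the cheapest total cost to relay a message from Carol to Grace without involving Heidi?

Routes from Carol to Grace avoiding Heidi:
Carol - Judy - Grace: 5 + 3 = 8
Carol - Grace: 13
Carol - Judy - Dave - Karl - Grace: 5 + 13 + 23 + 7 = 48
The minimum is 8.

8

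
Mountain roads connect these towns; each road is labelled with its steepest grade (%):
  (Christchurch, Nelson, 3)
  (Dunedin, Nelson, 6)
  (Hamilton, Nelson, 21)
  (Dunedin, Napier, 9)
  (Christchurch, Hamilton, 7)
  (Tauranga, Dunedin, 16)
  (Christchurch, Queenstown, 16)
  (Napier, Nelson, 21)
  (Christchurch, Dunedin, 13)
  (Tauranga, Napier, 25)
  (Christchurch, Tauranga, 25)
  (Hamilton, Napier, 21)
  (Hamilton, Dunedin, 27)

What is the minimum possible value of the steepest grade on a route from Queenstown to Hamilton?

16

A few of the Queenstown→Hamilton routes:
Queenstown→Christchurch→Hamilton: max(16, 7) = 16
Queenstown→Christchurch→Dunedin→Napier→Nelson→Hamilton: max(16, 13, 9, 21, 21) = 21
Queenstown→Christchurch→Dunedin→Napier→Hamilton: max(16, 13, 9, 21) = 21
Queenstown→Christchurch→Dunedin→Nelson→Napier→Hamilton: max(16, 13, 6, 21, 21) = 21
Smallest bottleneck: 16%.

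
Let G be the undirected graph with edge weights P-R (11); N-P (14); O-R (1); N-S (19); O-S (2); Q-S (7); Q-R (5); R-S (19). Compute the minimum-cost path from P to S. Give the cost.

14

Routes from P to S:
P -> R -> Q -> S: 11 + 5 + 7 = 23
P -> R -> S: 11 + 19 = 30
P -> N -> S: 14 + 19 = 33
P -> R -> O -> S: 11 + 1 + 2 = 14
Best route has total 14.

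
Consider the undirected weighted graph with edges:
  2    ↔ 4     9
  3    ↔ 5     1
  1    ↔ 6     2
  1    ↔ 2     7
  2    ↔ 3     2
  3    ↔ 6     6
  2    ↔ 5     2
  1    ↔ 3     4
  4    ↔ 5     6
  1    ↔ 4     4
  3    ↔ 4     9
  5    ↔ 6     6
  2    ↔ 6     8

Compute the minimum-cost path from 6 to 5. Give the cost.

Some routes from 6 to 5:
6 -> 1 -> 3 -> 2 -> 5: 2 + 4 + 2 + 2 = 10
6 -> 3 -> 2 -> 5: 6 + 2 + 2 = 10
6 -> 5: 6
6 -> 1 -> 3 -> 5: 2 + 4 + 1 = 7
6 -> 3 -> 5: 6 + 1 = 7
6 -> 2 -> 5: 8 + 2 = 10
Best route has total 6.

6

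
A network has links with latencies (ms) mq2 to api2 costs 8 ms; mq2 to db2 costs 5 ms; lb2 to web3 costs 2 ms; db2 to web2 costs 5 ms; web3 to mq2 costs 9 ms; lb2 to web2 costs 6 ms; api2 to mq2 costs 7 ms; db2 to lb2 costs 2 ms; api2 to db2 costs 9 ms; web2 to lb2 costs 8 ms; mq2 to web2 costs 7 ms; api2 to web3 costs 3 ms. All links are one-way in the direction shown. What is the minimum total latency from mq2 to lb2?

Comparing a few candidate routes:
mq2 → db2 → lb2: 5 + 2 = 7
mq2 → web2 → lb2: 7 + 8 = 15
mq2 → db2 → web2 → lb2: 5 + 5 + 8 = 18
The minimum is 7 ms.

7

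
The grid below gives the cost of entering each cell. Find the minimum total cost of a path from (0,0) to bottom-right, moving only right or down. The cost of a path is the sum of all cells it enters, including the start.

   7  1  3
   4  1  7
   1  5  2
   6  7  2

Cheapest: (0,0) → (0,1) → (1,1) → (2,1) → (2,2) → (3,2)
  7 + 1 + 1 + 5 + 2 + 2 = 18
For comparison, the top-then-right route costs 22.

18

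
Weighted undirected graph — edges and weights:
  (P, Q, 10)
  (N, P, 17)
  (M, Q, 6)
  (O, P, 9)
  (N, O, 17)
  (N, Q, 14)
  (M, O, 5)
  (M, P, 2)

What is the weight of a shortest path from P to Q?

8

Some routes from P to Q:
P -> M -> Q: 2 + 6 = 8
P -> M -> O -> N -> Q: 2 + 5 + 17 + 14 = 38
P -> Q: 10
P -> O -> M -> Q: 9 + 5 + 6 = 20
P -> N -> Q: 17 + 14 = 31
Shortest: 8.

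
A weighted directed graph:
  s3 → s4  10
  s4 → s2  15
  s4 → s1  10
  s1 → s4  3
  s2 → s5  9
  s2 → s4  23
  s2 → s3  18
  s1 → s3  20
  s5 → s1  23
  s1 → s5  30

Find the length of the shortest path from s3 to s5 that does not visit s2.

Candidate routes:
s3 -> s4 -> s1 -> s5: 10 + 10 + 30 = 50
Shortest: 50.

50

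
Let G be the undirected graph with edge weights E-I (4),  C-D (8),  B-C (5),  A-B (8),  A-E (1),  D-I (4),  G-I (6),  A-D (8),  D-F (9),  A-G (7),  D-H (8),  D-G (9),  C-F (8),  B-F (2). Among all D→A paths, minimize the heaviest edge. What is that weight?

4

Checking several routes:
D-A: max(8) = 8
D-I-G-A: max(4, 6, 7) = 7
D-I-E-A: max(4, 4, 1) = 4
D-C-F-B-A: max(8, 8, 2, 8) = 8
Best route has worst link 4.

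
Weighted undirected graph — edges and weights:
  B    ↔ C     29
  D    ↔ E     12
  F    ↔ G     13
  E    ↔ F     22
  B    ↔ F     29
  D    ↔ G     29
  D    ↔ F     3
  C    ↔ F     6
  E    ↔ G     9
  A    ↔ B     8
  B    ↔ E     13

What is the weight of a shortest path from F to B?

A few of the F→B routes:
F-B: 29
F-G-E-B: 13 + 9 + 13 = 35
F-D-E-B: 3 + 12 + 13 = 28
Shortest: 28.

28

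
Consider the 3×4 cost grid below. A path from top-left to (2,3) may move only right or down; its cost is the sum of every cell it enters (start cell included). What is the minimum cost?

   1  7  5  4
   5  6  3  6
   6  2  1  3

18

Best path: r0c0→r1c0→r1c1→r2c1→r2c2→r2c3
Cost: 1 + 5 + 6 + 2 + 1 + 3 = 18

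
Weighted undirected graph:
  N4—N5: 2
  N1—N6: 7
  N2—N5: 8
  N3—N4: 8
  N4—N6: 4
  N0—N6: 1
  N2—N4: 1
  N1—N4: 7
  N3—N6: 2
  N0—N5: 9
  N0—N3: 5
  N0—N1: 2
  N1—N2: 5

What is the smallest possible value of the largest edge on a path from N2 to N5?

2

A few of the N2→N5 routes:
N2 -> N1 -> N0 -> N6 -> N4 -> N5: max(5, 2, 1, 4, 2) = 5
N2 -> N1 -> N0 -> N3 -> N6 -> N4 -> N5: max(5, 2, 5, 2, 4, 2) = 5
N2 -> N4 -> N5: max(1, 2) = 2
Smallest bottleneck: 2.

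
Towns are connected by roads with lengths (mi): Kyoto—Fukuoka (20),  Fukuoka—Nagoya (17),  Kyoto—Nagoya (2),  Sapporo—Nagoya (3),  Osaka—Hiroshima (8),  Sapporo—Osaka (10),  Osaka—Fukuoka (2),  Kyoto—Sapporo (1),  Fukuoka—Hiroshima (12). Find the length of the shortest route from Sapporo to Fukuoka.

Comparing a few candidate routes:
Sapporo -> Kyoto -> Nagoya -> Fukuoka: 1 + 2 + 17 = 20
Sapporo -> Kyoto -> Fukuoka: 1 + 20 = 21
Sapporo -> Nagoya -> Kyoto -> Fukuoka: 3 + 2 + 20 = 25
Sapporo -> Osaka -> Fukuoka: 10 + 2 = 12
Sapporo -> Nagoya -> Fukuoka: 3 + 17 = 20
Shortest: 12 mi.

12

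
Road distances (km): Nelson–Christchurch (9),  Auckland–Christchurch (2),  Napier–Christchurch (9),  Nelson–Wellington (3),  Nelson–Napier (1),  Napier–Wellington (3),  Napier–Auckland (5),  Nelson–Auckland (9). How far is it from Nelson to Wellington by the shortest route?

3

Comparing a few candidate routes:
Nelson-Napier-Wellington: 1 + 3 = 4
Nelson-Auckland-Napier-Wellington: 9 + 5 + 3 = 17
Nelson-Wellington: 3
Nelson-Christchurch-Auckland-Napier-Wellington: 9 + 2 + 5 + 3 = 19
Best route has total 3 km.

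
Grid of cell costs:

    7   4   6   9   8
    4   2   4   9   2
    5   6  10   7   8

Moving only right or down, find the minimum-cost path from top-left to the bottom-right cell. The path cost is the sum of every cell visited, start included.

36

Best path: r0c0 -> r0c1 -> r1c1 -> r1c2 -> r1c3 -> r1c4 -> r2c4
Cost: 7 + 4 + 2 + 4 + 9 + 2 + 8 = 36
For comparison, the top-then-right route costs 44.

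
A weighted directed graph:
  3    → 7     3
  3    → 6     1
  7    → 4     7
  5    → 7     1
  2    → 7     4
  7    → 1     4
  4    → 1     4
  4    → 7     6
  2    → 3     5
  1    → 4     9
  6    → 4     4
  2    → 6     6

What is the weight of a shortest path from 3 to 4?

Paths from 3 to 4:
3-7-1-4: 3 + 4 + 9 = 16
3-6-4: 1 + 4 = 5
3-7-4: 3 + 7 = 10
Shortest: 5.

5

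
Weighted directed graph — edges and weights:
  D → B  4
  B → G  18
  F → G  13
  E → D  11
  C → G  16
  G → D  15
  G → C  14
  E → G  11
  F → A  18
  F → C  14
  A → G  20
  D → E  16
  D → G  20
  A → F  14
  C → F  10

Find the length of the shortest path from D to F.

Routes from D to F:
D-E-G-C-F: 16 + 11 + 14 + 10 = 51
D-G-C-F: 20 + 14 + 10 = 44
D-B-G-C-F: 4 + 18 + 14 + 10 = 46
Best route has total 44.

44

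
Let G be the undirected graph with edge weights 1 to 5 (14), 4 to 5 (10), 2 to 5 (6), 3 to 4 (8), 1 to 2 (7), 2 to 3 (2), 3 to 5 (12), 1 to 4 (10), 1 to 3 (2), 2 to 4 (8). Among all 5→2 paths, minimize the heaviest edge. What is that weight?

Comparing a few candidate routes:
5 - 4 - 1 - 2: max(10, 10, 7) = 10
5 - 4 - 2: max(10, 8) = 10
5 - 4 - 1 - 3 - 2: max(10, 10, 2, 2) = 10
5 - 2: max(6) = 6
Best route has worst link 6.

6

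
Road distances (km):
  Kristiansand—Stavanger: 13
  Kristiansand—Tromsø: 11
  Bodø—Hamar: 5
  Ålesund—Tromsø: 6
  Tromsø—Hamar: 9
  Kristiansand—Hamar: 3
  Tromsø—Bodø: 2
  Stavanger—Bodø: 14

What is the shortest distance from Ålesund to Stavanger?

Candidate routes:
Ålesund-Tromsø-Hamar-Kristiansand-Stavanger: 6 + 9 + 3 + 13 = 31
Ålesund-Tromsø-Kristiansand-Hamar-Bodø-Stavanger: 6 + 11 + 3 + 5 + 14 = 39
Ålesund-Tromsø-Hamar-Bodø-Stavanger: 6 + 9 + 5 + 14 = 34
Ålesund-Tromsø-Kristiansand-Stavanger: 6 + 11 + 13 = 30
Ålesund-Tromsø-Bodø-Stavanger: 6 + 2 + 14 = 22
Ålesund-Tromsø-Bodø-Hamar-Kristiansand-Stavanger: 6 + 2 + 5 + 3 + 13 = 29
The minimum is 22 km.

22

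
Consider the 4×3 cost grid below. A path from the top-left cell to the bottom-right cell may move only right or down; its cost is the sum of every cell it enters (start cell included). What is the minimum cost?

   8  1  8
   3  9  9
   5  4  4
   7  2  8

30

Cheapest: [0,0] -> [1,0] -> [2,0] -> [2,1] -> [3,1] -> [3,2]
  8 + 3 + 5 + 4 + 2 + 8 = 30
(Top row then right column would cost 38.)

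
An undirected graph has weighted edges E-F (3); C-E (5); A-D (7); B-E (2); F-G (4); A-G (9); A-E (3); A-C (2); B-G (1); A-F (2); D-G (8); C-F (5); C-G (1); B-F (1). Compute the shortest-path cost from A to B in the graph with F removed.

4

Comparing a few candidate routes:
A - C - E - B: 2 + 5 + 2 = 9
A - G - B: 9 + 1 = 10
A - C - G - B: 2 + 1 + 1 = 4
A - E - B: 3 + 2 = 5
The minimum is 4.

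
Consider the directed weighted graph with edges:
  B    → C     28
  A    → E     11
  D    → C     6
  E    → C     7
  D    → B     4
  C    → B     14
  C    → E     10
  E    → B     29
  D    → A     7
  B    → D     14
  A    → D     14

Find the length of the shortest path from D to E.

16

Candidate routes:
D - C - E: 6 + 10 = 16
D - A - E: 7 + 11 = 18
D - B - C - E: 4 + 28 + 10 = 42
Best route has total 16.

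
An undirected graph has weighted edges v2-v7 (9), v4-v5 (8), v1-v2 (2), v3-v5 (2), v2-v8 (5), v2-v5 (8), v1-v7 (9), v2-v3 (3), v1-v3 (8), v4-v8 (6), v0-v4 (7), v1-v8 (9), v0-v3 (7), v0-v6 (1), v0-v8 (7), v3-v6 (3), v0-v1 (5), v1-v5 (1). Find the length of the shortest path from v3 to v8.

8

Some routes from v3 to v8:
v3 -> v5 -> v1 -> v2 -> v8: 2 + 1 + 2 + 5 = 10
v3 -> v5 -> v1 -> v8: 2 + 1 + 9 = 12
v3 -> v2 -> v8: 3 + 5 = 8
v3 -> v6 -> v0 -> v8: 3 + 1 + 7 = 11
v3 -> v2 -> v1 -> v8: 3 + 2 + 9 = 14
Best route has total 8.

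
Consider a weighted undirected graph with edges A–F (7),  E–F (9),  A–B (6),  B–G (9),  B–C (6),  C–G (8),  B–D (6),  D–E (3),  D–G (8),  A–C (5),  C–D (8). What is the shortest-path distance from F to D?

12

Comparing a few candidate routes:
F -> A -> B -> D: 7 + 6 + 6 = 19
F -> A -> C -> D: 7 + 5 + 8 = 20
F -> E -> D: 9 + 3 = 12
Shortest: 12.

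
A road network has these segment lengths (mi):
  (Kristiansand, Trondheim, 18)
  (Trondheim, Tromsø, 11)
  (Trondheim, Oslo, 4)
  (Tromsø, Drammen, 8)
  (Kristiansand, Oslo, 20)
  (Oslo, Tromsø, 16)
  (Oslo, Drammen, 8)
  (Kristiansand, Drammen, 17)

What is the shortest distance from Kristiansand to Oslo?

20

Checking several routes:
Kristiansand -> Oslo: 20
Kristiansand -> Trondheim -> Oslo: 18 + 4 = 22
Kristiansand -> Drammen -> Tromsø -> Trondheim -> Oslo: 17 + 8 + 11 + 4 = 40
Kristiansand -> Drammen -> Oslo: 17 + 8 = 25
The minimum is 20 mi.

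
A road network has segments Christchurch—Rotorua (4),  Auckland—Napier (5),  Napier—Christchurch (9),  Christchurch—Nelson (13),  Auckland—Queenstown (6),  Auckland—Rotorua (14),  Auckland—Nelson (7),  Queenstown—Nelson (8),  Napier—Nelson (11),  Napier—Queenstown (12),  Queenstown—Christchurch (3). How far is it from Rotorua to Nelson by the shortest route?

15

Checking several routes:
Rotorua - Christchurch - Queenstown - Nelson: 4 + 3 + 8 = 15
Rotorua - Christchurch - Nelson: 4 + 13 = 17
Rotorua - Christchurch - Queenstown - Auckland - Nelson: 4 + 3 + 6 + 7 = 20
The minimum is 15 mi.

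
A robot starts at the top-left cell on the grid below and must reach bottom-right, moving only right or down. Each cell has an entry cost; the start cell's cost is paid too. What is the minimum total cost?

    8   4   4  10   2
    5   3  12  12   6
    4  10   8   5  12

46

Take r0c0 → r0c1 → r0c2 → r0c3 → r0c4 → r1c4 → r2c4 for a total of 8 + 4 + 4 + 10 + 2 + 6 + 12 = 46.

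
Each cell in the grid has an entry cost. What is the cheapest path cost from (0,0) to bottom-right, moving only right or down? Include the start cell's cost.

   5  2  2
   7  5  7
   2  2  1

15

Take r0c0 -> r0c1 -> r1c1 -> r2c1 -> r2c2 for a total of 5 + 2 + 5 + 2 + 1 = 15.
For comparison, the top-then-right route costs 17.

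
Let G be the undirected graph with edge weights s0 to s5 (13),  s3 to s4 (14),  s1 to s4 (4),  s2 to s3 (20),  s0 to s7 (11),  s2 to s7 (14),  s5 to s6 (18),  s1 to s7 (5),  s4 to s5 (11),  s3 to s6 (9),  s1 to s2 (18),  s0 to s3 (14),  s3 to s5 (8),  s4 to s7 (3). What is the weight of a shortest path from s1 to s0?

16

Checking several routes:
s1 - s7 - s4 - s5 - s0: 5 + 3 + 11 + 13 = 32
s1 - s4 - s7 - s0: 4 + 3 + 11 = 18
s1 - s7 - s0: 5 + 11 = 16
s1 - s4 - s5 - s0: 4 + 11 + 13 = 28
Best route has total 16.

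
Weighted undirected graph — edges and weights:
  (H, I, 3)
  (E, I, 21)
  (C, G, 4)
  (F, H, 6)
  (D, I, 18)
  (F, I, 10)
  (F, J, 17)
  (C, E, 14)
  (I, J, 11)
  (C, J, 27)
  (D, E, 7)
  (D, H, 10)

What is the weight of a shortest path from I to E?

Checking several routes:
I-H-D-E: 3 + 10 + 7 = 20
I-E: 21
I-D-E: 18 + 7 = 25
I-F-H-D-E: 10 + 6 + 10 + 7 = 33
Best route has total 20.

20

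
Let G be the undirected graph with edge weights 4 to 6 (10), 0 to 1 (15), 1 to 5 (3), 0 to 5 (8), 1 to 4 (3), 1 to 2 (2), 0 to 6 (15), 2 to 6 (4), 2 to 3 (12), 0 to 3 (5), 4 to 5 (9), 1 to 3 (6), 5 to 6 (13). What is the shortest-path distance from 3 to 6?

Comparing a few candidate routes:
3-2-6: 12 + 4 = 16
3-1-4-6: 6 + 3 + 10 = 19
3-1-2-6: 6 + 2 + 4 = 12
3-0-5-1-2-6: 5 + 8 + 3 + 2 + 4 = 22
3-0-6: 5 + 15 = 20
Shortest: 12.

12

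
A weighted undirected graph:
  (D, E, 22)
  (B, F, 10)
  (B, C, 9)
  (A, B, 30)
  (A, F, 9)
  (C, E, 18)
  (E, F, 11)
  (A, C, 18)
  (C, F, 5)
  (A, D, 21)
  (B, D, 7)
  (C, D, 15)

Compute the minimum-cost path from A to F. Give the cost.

Checking several routes:
A - C - B - F: 18 + 9 + 10 = 37
A - D - B - F: 21 + 7 + 10 = 38
A - F: 9
A - C - F: 18 + 5 = 23
The minimum is 9.

9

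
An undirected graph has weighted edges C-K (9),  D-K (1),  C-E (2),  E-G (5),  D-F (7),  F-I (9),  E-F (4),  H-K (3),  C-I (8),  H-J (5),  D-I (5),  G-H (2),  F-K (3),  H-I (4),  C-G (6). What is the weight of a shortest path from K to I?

A few of the K→I routes:
K -> F -> D -> I: 3 + 7 + 5 = 15
K -> H -> I: 3 + 4 = 7
K -> F -> I: 3 + 9 = 12
K -> D -> I: 1 + 5 = 6
Best route has total 6.

6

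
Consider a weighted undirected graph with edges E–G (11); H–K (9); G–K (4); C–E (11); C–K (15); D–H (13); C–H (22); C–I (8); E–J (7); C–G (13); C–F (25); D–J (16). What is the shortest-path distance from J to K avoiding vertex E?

38

Routes from J to K avoiding E:
J→D→H→K: 16 + 13 + 9 = 38
J→D→H→C→G→K: 16 + 13 + 22 + 13 + 4 = 68
J→D→H→C→K: 16 + 13 + 22 + 15 = 66
The minimum is 38.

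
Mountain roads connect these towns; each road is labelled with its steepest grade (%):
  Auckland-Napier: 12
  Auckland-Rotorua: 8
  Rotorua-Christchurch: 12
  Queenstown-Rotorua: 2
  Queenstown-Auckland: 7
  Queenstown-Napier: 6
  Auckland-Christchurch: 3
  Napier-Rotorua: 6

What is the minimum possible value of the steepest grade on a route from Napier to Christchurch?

Some routes from Napier to Christchurch:
Napier → Queenstown → Auckland → Christchurch: max(6, 7, 3) = 7
Napier → Rotorua → Christchurch: max(6, 12) = 12
Napier → Rotorua → Queenstown → Auckland → Christchurch: max(6, 2, 7, 3) = 7
Napier → Rotorua → Auckland → Christchurch: max(6, 8, 3) = 8
Napier → Queenstown → Rotorua → Auckland → Christchurch: max(6, 2, 8, 3) = 8
The minimum achievable maximum is 7%.

7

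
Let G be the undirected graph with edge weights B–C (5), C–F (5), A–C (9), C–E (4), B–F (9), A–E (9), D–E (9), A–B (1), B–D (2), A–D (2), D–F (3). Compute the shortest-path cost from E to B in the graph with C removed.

10

Checking several routes:
E -> A -> B: 9 + 1 = 10
E -> D -> B: 9 + 2 = 11
E -> D -> A -> B: 9 + 2 + 1 = 12
The minimum is 10.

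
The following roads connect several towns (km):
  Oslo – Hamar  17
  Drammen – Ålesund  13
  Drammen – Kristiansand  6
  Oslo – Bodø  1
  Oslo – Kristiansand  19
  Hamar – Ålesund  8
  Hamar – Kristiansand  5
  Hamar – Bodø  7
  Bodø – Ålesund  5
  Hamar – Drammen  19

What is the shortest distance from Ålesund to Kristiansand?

Some routes from Ålesund to Kristiansand:
Ålesund→Hamar→Kristiansand: 8 + 5 = 13
Ålesund→Bodø→Oslo→Hamar→Kristiansand: 5 + 1 + 17 + 5 = 28
Ålesund→Bodø→Oslo→Kristiansand: 5 + 1 + 19 = 25
Ålesund→Drammen→Kristiansand: 13 + 6 = 19
Ålesund→Bodø→Hamar→Kristiansand: 5 + 7 + 5 = 17
Shortest: 13 km.

13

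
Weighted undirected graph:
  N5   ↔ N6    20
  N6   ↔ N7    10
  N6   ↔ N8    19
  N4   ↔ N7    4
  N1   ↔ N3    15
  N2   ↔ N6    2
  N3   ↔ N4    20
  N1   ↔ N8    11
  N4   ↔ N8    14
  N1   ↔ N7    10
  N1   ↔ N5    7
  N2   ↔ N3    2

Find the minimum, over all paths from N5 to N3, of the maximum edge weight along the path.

10

Some routes from N5 to N3:
N5 → N1 → N8 → N6 → N2 → N3: max(7, 11, 19, 2, 2) = 19
N5 → N1 → N3: max(7, 15) = 15
N5 → N1 → N8 → N4 → N7 → N6 → N2 → N3: max(7, 11, 14, 4, 10, 2, 2) = 14
N5 → N1 → N7 → N6 → N2 → N3: max(7, 10, 10, 2, 2) = 10
The minimum achievable maximum is 10.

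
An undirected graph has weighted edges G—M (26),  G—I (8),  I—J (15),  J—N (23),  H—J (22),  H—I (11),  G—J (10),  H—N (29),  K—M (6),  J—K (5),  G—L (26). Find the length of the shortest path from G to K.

Checking several routes:
G→I→J→K: 8 + 15 + 5 = 28
G→M→K: 26 + 6 = 32
G→J→K: 10 + 5 = 15
G→I→H→J→K: 8 + 11 + 22 + 5 = 46
Best route has total 15.

15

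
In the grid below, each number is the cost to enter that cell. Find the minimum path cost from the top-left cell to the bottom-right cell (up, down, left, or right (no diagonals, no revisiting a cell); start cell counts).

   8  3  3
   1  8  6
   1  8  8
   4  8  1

Path r0c0 -> r1c0 -> r2c0 -> r3c0 -> r3c1 -> r3c2: 8 + 1 + 1 + 4 + 8 + 1 = 23.

23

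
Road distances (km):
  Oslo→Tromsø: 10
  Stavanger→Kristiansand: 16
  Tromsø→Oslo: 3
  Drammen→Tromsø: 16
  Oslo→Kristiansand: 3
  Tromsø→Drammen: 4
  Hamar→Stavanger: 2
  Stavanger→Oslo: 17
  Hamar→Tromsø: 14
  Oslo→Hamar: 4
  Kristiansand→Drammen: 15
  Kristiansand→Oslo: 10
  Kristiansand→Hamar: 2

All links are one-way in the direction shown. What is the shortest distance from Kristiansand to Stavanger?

Routes from Kristiansand to Stavanger:
Kristiansand -> Drammen -> Tromsø -> Oslo -> Hamar -> Stavanger: 15 + 16 + 3 + 4 + 2 = 40
Kristiansand -> Hamar -> Stavanger: 2 + 2 = 4
Kristiansand -> Oslo -> Hamar -> Stavanger: 10 + 4 + 2 = 16
The minimum is 4 km.

4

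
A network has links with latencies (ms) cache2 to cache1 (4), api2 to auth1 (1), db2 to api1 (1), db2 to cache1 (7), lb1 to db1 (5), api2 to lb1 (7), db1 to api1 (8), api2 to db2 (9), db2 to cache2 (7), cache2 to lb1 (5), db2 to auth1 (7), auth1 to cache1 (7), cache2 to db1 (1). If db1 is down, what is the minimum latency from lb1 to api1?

13

Some routes from lb1 to api1 avoiding db1:
lb1→cache2→cache1→db2→api1: 5 + 4 + 7 + 1 = 17
lb1→cache2→db2→api1: 5 + 7 + 1 = 13
lb1→api2→auth1→db2→api1: 7 + 1 + 7 + 1 = 16
lb1→api2→db2→api1: 7 + 9 + 1 = 17
Best route has total 13 ms.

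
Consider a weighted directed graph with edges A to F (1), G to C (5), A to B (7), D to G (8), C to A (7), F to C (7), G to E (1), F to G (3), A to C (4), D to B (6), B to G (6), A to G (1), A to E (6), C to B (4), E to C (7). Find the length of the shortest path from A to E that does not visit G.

Routes from A to E avoiding G:
A-E: 6
The minimum is 6.

6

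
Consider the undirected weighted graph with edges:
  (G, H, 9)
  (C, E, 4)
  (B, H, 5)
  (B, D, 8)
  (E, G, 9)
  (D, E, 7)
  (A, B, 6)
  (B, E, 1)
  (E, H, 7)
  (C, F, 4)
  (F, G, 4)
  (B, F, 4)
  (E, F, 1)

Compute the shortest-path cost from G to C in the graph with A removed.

8

Checking several routes:
G→F→C: 4 + 4 = 8
G→F→E→C: 4 + 1 + 4 = 9
G→E→C: 9 + 4 = 13
Shortest: 8.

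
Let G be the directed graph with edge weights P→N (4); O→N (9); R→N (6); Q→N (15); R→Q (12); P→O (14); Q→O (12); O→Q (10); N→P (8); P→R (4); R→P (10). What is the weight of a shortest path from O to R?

21

Paths from O to R:
O-N-P-R: 9 + 8 + 4 = 21
O-Q-N-P-R: 10 + 15 + 8 + 4 = 37
Shortest: 21.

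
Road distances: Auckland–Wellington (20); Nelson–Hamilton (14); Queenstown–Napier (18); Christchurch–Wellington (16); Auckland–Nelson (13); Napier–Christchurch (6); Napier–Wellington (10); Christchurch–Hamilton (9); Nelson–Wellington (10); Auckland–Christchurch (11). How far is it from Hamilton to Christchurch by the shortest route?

9

Comparing a few candidate routes:
Hamilton → Nelson → Wellington → Napier → Christchurch: 14 + 10 + 10 + 6 = 40
Hamilton → Christchurch: 9
Hamilton → Nelson → Auckland → Christchurch: 14 + 13 + 11 = 38
Best route has total 9.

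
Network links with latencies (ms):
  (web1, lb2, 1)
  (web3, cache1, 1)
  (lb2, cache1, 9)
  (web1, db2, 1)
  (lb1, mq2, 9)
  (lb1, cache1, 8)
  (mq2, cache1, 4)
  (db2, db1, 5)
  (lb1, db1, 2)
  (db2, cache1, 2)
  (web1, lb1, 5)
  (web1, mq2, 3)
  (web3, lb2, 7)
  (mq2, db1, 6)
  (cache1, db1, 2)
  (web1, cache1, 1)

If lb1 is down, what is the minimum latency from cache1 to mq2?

Some routes from cache1 to mq2 avoiding lb1:
cache1 → mq2: 4
cache1 → web1 → mq2: 1 + 3 = 4
cache1 → db2 → web1 → mq2: 2 + 1 + 3 = 6
Shortest: 4 ms.

4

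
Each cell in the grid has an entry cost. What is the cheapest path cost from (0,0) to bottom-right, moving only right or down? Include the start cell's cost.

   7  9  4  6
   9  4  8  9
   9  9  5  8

Best path: [0,0] [0,1] [0,2] [1,2] [2,2] [2,3]
Cost: 7 + 9 + 4 + 8 + 5 + 8 = 41
(Top row then right column would cost 43.)

41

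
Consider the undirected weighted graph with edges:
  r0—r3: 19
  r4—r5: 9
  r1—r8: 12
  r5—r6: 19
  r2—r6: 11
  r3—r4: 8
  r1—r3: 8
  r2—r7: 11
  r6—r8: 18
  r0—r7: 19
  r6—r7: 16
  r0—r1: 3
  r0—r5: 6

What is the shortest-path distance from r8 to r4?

28

Some routes from r8 to r4:
r8 -> r1 -> r0 -> r5 -> r4: 12 + 3 + 6 + 9 = 30
r8 -> r1 -> r0 -> r3 -> r4: 12 + 3 + 19 + 8 = 42
r8 -> r1 -> r3 -> r4: 12 + 8 + 8 = 28
Shortest: 28.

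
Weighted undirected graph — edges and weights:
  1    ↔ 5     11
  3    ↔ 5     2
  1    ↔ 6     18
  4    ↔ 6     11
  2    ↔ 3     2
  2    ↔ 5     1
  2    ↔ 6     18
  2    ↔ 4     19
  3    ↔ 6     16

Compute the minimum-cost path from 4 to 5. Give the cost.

A few of the 4→5 routes:
4 → 6 → 3 → 2 → 5: 11 + 16 + 2 + 1 = 30
4 → 6 → 3 → 5: 11 + 16 + 2 = 29
4 → 2 → 3 → 5: 19 + 2 + 2 = 23
4 → 2 → 5: 19 + 1 = 20
4 → 6 → 2 → 5: 11 + 18 + 1 = 30
Best route has total 20.

20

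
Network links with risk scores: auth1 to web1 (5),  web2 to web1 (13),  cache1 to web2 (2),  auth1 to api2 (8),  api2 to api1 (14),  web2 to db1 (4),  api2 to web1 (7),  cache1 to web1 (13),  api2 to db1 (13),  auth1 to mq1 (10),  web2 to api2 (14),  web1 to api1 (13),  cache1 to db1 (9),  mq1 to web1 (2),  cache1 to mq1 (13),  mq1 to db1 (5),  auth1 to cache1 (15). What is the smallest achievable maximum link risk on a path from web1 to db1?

A few of the web1→db1 routes:
web1→web2→cache1→mq1→auth1→api2→db1: max(13, 2, 13, 10, 8, 13) = 13
web1→web2→cache1→db1: max(13, 2, 9) = 13
web1→auth1→mq1→db1: max(5, 10, 5) = 10
web1→api2→auth1→mq1→db1: max(7, 8, 10, 5) = 10
web1→mq1→db1: max(2, 5) = 5
web1→web2→cache1→mq1→db1: max(13, 2, 13, 5) = 13
Best route has worst link 5.

5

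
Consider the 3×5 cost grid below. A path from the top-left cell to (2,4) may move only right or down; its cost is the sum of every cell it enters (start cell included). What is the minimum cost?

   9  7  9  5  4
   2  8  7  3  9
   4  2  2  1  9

Take [0,0] -> [1,0] -> [2,0] -> [2,1] -> [2,2] -> [2,3] -> [2,4] for a total of 9 + 2 + 4 + 2 + 2 + 1 + 9 = 29.
(Top row then right column would cost 52.)

29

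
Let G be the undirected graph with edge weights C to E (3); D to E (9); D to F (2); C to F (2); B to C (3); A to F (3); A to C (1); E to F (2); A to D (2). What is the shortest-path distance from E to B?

6

Some routes from E to B:
E - F - A - C - B: 2 + 3 + 1 + 3 = 9
E - C - B: 3 + 3 = 6
E - F - C - B: 2 + 2 + 3 = 7
Shortest: 6.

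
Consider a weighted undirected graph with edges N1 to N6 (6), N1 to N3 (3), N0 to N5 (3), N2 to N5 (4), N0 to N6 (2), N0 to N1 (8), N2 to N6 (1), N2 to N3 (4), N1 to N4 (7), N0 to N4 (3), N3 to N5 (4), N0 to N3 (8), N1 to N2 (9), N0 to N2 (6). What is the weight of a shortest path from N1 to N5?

7

Checking several routes:
N1→N6→N0→N5: 6 + 2 + 3 = 11
N1→N0→N5: 8 + 3 = 11
N1→N3→N5: 3 + 4 = 7
N1→N6→N2→N5: 6 + 1 + 4 = 11
N1→N3→N2→N5: 3 + 4 + 4 = 11
The minimum is 7.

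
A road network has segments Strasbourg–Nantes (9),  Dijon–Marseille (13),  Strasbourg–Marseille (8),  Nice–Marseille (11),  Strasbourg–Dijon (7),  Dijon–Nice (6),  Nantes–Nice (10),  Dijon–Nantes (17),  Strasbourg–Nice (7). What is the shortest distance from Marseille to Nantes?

17

A few of the Marseille→Nantes routes:
Marseille→Nice→Nantes: 11 + 10 = 21
Marseille→Nice→Strasbourg→Nantes: 11 + 7 + 9 = 27
Marseille→Strasbourg→Nantes: 8 + 9 = 17
Marseille→Strasbourg→Nice→Nantes: 8 + 7 + 10 = 25
The minimum is 17 mi.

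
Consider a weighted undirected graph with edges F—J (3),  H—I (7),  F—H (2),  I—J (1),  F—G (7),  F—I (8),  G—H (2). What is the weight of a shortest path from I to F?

4

Comparing a few candidate routes:
I-J-F: 1 + 3 = 4
I-H-F: 7 + 2 = 9
I-F: 8
The minimum is 4.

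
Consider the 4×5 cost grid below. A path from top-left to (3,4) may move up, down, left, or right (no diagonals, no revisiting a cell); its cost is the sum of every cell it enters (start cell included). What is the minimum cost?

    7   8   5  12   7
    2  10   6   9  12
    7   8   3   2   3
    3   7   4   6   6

38

Best path: r0c0→r1c0→r2c0→r2c1→r2c2→r2c3→r2c4→r3c4
Cost: 7 + 2 + 7 + 8 + 3 + 2 + 3 + 6 = 38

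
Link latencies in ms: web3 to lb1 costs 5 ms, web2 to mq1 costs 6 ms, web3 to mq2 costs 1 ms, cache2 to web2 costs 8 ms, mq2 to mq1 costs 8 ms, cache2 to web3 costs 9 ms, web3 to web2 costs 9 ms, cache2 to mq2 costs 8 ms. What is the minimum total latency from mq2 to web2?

Routes from mq2 to web2:
mq2-web3-web2: 1 + 9 = 10
mq2-mq1-web2: 8 + 6 = 14
mq2-cache2-web3-web2: 8 + 9 + 9 = 26
mq2-cache2-web2: 8 + 8 = 16
mq2-web3-cache2-web2: 1 + 9 + 8 = 18
Shortest: 10 ms.

10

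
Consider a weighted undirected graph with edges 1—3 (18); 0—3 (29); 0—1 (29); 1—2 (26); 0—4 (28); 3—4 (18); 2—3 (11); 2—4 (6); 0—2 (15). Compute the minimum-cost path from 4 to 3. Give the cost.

17

Some routes from 4 to 3:
4→0→2→3: 28 + 15 + 11 = 54
4→2→1→3: 6 + 26 + 18 = 50
4→3: 18
4→0→3: 28 + 29 = 57
4→2→3: 6 + 11 = 17
4→2→0→3: 6 + 15 + 29 = 50
Shortest: 17.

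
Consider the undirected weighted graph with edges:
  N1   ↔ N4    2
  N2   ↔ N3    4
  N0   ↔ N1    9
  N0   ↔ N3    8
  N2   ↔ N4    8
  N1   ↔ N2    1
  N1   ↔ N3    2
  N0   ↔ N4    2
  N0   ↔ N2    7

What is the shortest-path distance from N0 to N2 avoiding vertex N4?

Paths from N0 to N2 avoiding N4:
N0→N1→N2: 9 + 1 = 10
N0→N1→N3→N2: 9 + 2 + 4 = 15
N0→N2: 7
N0→N3→N1→N2: 8 + 2 + 1 = 11
N0→N3→N2: 8 + 4 = 12
Shortest: 7.

7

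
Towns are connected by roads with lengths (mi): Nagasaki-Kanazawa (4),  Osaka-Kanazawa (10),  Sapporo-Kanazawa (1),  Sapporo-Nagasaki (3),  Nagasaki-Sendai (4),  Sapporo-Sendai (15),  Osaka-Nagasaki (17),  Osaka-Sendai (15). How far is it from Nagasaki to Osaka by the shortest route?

A few of the Nagasaki→Osaka routes:
Nagasaki-Kanazawa-Osaka: 4 + 10 = 14
Nagasaki-Osaka: 17
Nagasaki-Sapporo-Kanazawa-Osaka: 3 + 1 + 10 = 14
Best route has total 14 mi.

14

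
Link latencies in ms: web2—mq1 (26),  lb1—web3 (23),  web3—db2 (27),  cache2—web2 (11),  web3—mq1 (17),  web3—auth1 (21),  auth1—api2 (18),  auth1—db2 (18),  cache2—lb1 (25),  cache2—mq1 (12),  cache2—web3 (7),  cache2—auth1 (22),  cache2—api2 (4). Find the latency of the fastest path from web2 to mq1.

Some routes from web2 to mq1:
web2 -> cache2 -> mq1: 11 + 12 = 23
web2 -> cache2 -> web3 -> mq1: 11 + 7 + 17 = 35
web2 -> cache2 -> auth1 -> web3 -> mq1: 11 + 22 + 21 + 17 = 71
web2 -> cache2 -> lb1 -> web3 -> mq1: 11 + 25 + 23 + 17 = 76
web2 -> cache2 -> api2 -> auth1 -> web3 -> mq1: 11 + 4 + 18 + 21 + 17 = 71
web2 -> mq1: 26
Shortest: 23 ms.

23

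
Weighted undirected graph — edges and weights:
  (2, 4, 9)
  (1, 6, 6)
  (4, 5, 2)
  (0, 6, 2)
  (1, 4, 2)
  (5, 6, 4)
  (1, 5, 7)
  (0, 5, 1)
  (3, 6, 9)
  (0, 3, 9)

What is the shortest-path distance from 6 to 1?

A few of the 6→1 routes:
6 -> 3 -> 0 -> 5 -> 4 -> 1: 9 + 9 + 1 + 2 + 2 = 23
6 -> 0 -> 5 -> 1: 2 + 1 + 7 = 10
6 -> 5 -> 1: 4 + 7 = 11
6 -> 1: 6
6 -> 5 -> 4 -> 1: 4 + 2 + 2 = 8
6 -> 0 -> 5 -> 4 -> 1: 2 + 1 + 2 + 2 = 7
The minimum is 6.

6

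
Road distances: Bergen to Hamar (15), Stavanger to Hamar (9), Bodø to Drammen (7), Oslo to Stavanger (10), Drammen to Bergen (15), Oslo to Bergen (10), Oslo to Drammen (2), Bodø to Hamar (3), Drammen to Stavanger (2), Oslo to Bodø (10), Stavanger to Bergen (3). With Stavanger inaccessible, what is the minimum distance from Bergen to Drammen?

Paths from Bergen to Drammen avoiding Stavanger:
Bergen-Hamar-Bodø-Drammen: 15 + 3 + 7 = 25
Bergen-Drammen: 15
Bergen-Hamar-Bodø-Oslo-Drammen: 15 + 3 + 10 + 2 = 30
Bergen-Oslo-Bodø-Drammen: 10 + 10 + 7 = 27
Bergen-Oslo-Drammen: 10 + 2 = 12
Shortest: 12.

12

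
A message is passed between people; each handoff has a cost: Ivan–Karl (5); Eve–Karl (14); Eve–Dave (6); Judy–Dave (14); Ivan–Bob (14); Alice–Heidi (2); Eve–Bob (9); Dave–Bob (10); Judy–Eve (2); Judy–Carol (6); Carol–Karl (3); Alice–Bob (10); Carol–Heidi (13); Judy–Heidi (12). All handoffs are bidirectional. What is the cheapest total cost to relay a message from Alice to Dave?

20

A few of the Alice→Dave routes:
Alice → Bob → Dave: 10 + 10 = 20
Alice → Heidi → Judy → Eve → Dave: 2 + 12 + 2 + 6 = 22
Alice → Bob → Eve → Dave: 10 + 9 + 6 = 25
Alice → Heidi → Judy → Dave: 2 + 12 + 14 = 28
Shortest: 20.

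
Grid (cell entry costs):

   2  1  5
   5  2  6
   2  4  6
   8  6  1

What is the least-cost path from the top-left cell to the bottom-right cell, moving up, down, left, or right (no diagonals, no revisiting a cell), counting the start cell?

16

Cheapest: [0,0] [0,1] [1,1] [2,1] [2,2] [3,2]
  2 + 1 + 2 + 4 + 6 + 1 = 16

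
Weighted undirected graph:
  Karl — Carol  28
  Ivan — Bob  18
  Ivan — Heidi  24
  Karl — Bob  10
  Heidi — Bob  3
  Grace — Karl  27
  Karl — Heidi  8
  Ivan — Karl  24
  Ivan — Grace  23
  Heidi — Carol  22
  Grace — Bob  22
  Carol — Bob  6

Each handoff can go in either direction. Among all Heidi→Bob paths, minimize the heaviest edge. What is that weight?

3

A few of the Heidi→Bob routes:
Heidi -> Bob: max(3) = 3
Heidi -> Karl -> Ivan -> Grace -> Bob: max(8, 24, 23, 22) = 24
Heidi -> Karl -> Bob: max(8, 10) = 10
Heidi -> Carol -> Bob: max(22, 6) = 22
Best route has worst link 3.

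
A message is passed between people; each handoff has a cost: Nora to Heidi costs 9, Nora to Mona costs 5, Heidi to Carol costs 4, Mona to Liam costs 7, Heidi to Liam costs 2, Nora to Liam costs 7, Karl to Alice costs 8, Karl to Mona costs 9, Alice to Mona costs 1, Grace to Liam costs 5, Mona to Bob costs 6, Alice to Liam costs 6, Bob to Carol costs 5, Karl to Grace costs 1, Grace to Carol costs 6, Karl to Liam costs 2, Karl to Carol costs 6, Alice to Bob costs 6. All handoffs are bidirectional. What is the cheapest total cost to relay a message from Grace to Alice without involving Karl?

Some routes from Grace to Alice avoiding Karl:
Grace-Carol-Bob-Alice: 6 + 5 + 6 = 17
Grace-Carol-Bob-Mona-Alice: 6 + 5 + 6 + 1 = 18
Grace-Liam-Alice: 5 + 6 = 11
Grace-Liam-Mona-Alice: 5 + 7 + 1 = 13
The minimum is 11.

11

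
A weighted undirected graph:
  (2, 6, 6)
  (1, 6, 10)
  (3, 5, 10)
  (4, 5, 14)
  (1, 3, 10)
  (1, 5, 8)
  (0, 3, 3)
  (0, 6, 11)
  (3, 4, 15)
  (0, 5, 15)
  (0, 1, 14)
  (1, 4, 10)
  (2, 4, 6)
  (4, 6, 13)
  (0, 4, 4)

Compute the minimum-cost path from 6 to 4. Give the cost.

12

Checking several routes:
6→4: 13
6→1→3→0→4: 10 + 10 + 3 + 4 = 27
6→1→0→4: 10 + 14 + 4 = 28
6→1→4: 10 + 10 = 20
6→2→4: 6 + 6 = 12
6→0→4: 11 + 4 = 15
Shortest: 12.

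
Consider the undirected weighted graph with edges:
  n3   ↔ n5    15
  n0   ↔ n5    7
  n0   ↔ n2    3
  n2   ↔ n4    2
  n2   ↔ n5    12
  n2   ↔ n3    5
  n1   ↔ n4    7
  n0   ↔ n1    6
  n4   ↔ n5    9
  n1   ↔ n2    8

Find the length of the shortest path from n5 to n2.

Comparing a few candidate routes:
n5→n3→n2: 15 + 5 = 20
n5→n2: 12
n5→n4→n2: 9 + 2 = 11
n5→n0→n1→n2: 7 + 6 + 8 = 21
n5→n0→n2: 7 + 3 = 10
The minimum is 10.

10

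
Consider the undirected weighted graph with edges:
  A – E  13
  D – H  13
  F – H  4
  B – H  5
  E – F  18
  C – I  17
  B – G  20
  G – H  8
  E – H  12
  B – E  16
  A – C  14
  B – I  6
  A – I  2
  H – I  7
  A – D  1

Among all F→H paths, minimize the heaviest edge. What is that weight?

A few of the F→H routes:
F - E - A - C - I - H: max(18, 13, 14, 17, 7) = 18
F - E - A - D - H: max(18, 13, 1, 13) = 18
F - H: max(4) = 4
F - E - H: max(18, 12) = 18
F - E - A - I - H: max(18, 13, 2, 7) = 18
F - E - A - C - I - B - H: max(18, 13, 14, 17, 6, 5) = 18
Best route has worst link 4.

4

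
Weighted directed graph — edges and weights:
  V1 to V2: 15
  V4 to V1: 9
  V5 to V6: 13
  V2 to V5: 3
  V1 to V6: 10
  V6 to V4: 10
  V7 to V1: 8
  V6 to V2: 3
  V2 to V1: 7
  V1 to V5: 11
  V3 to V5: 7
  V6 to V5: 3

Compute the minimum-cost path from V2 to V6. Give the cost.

16

Paths from V2 to V6:
V2-V5-V6: 3 + 13 = 16
V2-V1-V6: 7 + 10 = 17
V2-V1-V5-V6: 7 + 11 + 13 = 31
Best route has total 16.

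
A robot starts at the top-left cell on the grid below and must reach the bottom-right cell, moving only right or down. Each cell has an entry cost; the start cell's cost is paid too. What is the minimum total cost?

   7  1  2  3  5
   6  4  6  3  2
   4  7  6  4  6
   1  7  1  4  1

25

Path r0c0→r0c1→r0c2→r0c3→r1c3→r1c4→r2c4→r3c4: 7 + 1 + 2 + 3 + 3 + 2 + 6 + 1 = 25.
(Top row then right column would cost 27.)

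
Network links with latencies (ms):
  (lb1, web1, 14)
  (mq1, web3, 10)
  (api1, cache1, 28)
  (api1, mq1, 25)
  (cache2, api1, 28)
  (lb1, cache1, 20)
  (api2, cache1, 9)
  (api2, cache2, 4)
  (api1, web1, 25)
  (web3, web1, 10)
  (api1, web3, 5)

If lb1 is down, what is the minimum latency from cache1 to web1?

Some routes from cache1 to web1 avoiding lb1:
cache1-api1-web1: 28 + 25 = 53
cache1-api1-web3-web1: 28 + 5 + 10 = 43
cache1-api2-cache2-api1-web3-web1: 9 + 4 + 28 + 5 + 10 = 56
Best route has total 43 ms.

43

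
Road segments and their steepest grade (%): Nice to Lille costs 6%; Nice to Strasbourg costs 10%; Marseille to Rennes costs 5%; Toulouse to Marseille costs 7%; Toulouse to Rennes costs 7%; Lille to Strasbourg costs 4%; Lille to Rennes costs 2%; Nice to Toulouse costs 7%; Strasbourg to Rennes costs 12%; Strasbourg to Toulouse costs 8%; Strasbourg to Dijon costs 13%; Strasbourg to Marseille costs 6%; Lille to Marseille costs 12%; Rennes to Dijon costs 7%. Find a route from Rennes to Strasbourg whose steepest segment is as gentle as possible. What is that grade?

4

A few of the Rennes→Strasbourg routes:
Rennes-Toulouse-Nice-Lille-Strasbourg: max(7, 7, 6, 4) = 7
Rennes-Marseille-Strasbourg: max(5, 6) = 6
Rennes-Toulouse-Marseille-Strasbourg: max(7, 7, 6) = 7
Rennes-Lille-Strasbourg: max(2, 4) = 4
Rennes-Lille-Nice-Toulouse-Marseille-Strasbourg: max(2, 6, 7, 7, 6) = 7
Rennes-Marseille-Toulouse-Nice-Lille-Strasbourg: max(5, 7, 7, 6, 4) = 7
Smallest bottleneck: 4%.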